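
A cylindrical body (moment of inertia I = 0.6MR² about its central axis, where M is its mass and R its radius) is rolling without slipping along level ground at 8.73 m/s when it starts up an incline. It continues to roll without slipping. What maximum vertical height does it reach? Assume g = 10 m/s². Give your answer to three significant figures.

The moment of inertia is 0.6MR², giving k ≡ I/(MR²) = 0.6.
Rolling without slipping gives ω = v/R, so the total kinetic energy is ½Mv² + ½Iω² = ½(1+k)Mv² = (4/5)Mv².
At the top the kinetic energy is zero, so (4/5)Mv₀² = Mgh.
Thus h = (1+k)v₀²/(2g) = 1.6 × 8.73² / (2 × 10) ≈ 6.10 m.

h ≈ 6.10 m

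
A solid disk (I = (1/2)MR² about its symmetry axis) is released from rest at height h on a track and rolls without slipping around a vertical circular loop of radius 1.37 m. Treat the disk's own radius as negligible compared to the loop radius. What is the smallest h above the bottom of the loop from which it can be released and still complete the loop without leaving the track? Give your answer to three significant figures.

h_min ≈ 3.77 m

For this body I = (1/2)MR², i.e. k = I/(MR²) = 0.5.
At the top, contact is just lost when gravity alone supplies the centripetal force: Mg = Mv_top²/r, i.e. v_top² = gr.
With ω = v/R, the kinetic energy at speed v is ½(1+k)Mv² = (3/4)Mv².
Energy conservation from release (height h) to the top (height 2r): Mgh = Mg(2r) + (3/4)M·gr.
Thus h_min = 2r + (1+k)r/2 = r(2 + 1.5/2) = 1.37 × 2.75 ≈ 3.77 m.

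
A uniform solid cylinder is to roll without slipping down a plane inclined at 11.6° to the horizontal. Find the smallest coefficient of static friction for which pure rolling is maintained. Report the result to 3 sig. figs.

μ_min ≈ 0.0684

For this body I = (1/2)MR², i.e. k = I/(MR²) = 0.5.
Along the incline Mg sinθ − f = Ma, and torque about the center fR = Iα = kMR²(a/R) gives f = kMa.
These give a = g sinθ/(1+k) and the required friction f = kMg sinθ/(1+k).
The normal force is N = Mg cosθ, so μ_min = f/N = k tanθ/(1+k).
μ_min = 0.5 × tan11.6° / 1.5 ≈ 0.0684.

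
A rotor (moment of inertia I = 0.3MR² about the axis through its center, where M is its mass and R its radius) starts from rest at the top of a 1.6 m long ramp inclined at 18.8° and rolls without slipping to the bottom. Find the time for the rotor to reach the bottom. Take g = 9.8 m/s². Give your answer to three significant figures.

t ≈ 1.15 s

With I = 0.3MR², the ratio k = I/(MR²) is 0.3.
Along the incline Mg sinθ − f = Ma, and torque about the center fR = Iα = kMR²(a/R) gives f = kMa.
Hence a = g sinθ/(1+k) = 9.8×sin18.8°/1.3 = 2.429 m/s².
With constant a from rest, t = √(2L/a) = √(2·1.6/2.429) ≈ 1.15 s.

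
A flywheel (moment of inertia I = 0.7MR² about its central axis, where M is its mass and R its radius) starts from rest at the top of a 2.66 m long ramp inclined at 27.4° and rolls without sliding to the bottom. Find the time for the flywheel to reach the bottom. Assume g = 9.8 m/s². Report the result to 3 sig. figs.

t ≈ 1.42 s

Here I = 0.7MR², so the shape factor k = I/(MR²) = 0.7.
Newton's second law down the slope: Mg sinθ − f = Ma. The torque equation fR = Iα (with α = a/R) gives f = kMa.
Hence a = g sinθ/(1+k) = 9.8×sin27.4°/1.7 = 2.653 m/s².
With constant a from rest, t = √(2L/a) = √(2·2.66/2.653) ≈ 1.42 s.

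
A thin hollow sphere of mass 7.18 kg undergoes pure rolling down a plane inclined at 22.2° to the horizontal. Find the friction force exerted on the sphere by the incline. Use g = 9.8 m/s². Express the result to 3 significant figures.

For this body I = (2/3)MR², i.e. k = I/(MR²) = 2/3.
Translational: Mg sinθ − f = Ma. Rotational about the CM: fR = Iα = kMRa, so f = kMa.
Combining, a = g sinθ/(1+k) and f = kMa = kMg sinθ/(1+k).
f = (2/3) × 7.18 × 9.8 × sin22.2° / 1.667 ≈ 10.6 N.

f ≈ 10.6 N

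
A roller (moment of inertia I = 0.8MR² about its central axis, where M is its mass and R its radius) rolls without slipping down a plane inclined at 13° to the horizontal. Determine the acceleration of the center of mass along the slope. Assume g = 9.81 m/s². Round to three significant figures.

a ≈ 1.23 m/s²

Here I = 0.8MR², so the shape factor k = I/(MR²) = 0.8.
Newton's second law down the slope: Mg sinθ − f = Ma. The torque equation fR = Iα (with α = a/R) gives f = kMa.
Eliminating f: Mg sinθ = (1+k)Ma, so a = g sinθ/(1+k) = 9.81 × sin13° / 1.8 ≈ 1.23 m/s².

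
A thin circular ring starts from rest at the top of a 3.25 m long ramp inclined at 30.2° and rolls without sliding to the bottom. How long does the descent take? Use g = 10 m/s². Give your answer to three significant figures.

For this body I = MR², i.e. k = I/(MR²) = 1.
Along the incline Mg sinθ − f = Ma, and torque about the center fR = Iα = kMR²(a/R) gives f = kMa.
Hence a = g sinθ/(1+k) = 10×sin30.2°/2 = 2.515 m/s².
With constant a from rest, t = √(2L/a) = √(2·3.25/2.515) ≈ 1.61 s.

t ≈ 1.61 s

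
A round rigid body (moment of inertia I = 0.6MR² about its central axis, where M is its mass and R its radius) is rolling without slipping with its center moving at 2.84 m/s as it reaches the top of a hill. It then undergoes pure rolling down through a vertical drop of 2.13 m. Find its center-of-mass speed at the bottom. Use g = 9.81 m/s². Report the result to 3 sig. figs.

v ≈ 5.85 m/s

With I = 0.6MR², the ratio k = I/(MR²) is 0.6.
Rolling without slipping gives ω = v/R, so the total kinetic energy is ½Mv² + ½Iω² = ½(1+k)Mv² = (4/5)Mv².
Energy conservation: (4/5)Mv₀² + Mgh = (4/5)Mv², so v² = v₀² + 2gh/(1+k).
v = √(2.84² + 2×9.81×2.13/1.6) = √34.18 ≈ 5.85 m/s.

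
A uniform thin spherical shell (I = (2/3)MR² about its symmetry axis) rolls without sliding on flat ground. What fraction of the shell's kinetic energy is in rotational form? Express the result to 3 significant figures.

The moment of inertia is (2/3)MR², giving k ≡ I/(MR²) = 2/3.
With ω = v/R, KE_trans = ½Mv² and KE_rot = ½Iω² = ½kMv², so KE_total = ½(1+k)Mv².
The rotational fraction is therefore k/(1+k) = (2/3)/1.667 ≈ 0.400.

fraction ≈ 0.400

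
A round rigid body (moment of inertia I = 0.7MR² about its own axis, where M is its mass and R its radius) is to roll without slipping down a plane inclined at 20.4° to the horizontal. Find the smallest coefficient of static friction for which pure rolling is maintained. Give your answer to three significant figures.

μ_min ≈ 0.153

Here I = 0.7MR², so the shape factor k = I/(MR²) = 0.7.
Newton's second law down the slope: Mg sinθ − f = Ma. The torque equation fR = Iα (with α = a/R) gives f = kMa.
These give a = g sinθ/(1+k) and the required friction f = kMg sinθ/(1+k).
With N = Mg cosθ, the no-slip condition f ≤ μN gives μ_min = f/N = k tanθ/(1+k).
μ_min = 0.7 × tan20.4° / 1.7 ≈ 0.153.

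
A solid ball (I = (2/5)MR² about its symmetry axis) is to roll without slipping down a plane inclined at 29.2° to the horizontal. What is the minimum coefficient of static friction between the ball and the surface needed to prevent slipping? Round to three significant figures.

μ_min ≈ 0.160

Here I = (2/5)MR², so the shape factor k = I/(MR²) = 0.4.
Along the incline Mg sinθ − f = Ma, and torque about the center fR = Iα = kMR²(a/R) gives f = kMa.
These give a = g sinθ/(1+k) and the required friction f = kMg sinθ/(1+k).
With N = Mg cosθ, the no-slip condition f ≤ μN gives μ_min = f/N = k tanθ/(1+k).
μ_min = 0.4 × tan29.2° / 1.4 ≈ 0.160.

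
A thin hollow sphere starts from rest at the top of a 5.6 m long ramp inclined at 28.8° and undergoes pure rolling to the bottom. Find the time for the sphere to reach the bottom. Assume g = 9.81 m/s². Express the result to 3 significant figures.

With I = (2/3)MR², the ratio k = I/(MR²) is 2/3.
Translational: Mg sinθ − f = Ma. Rotational about the CM: fR = Iα = kMRa, so f = kMa.
Hence a = g sinθ/(1+k) = 9.81×sin28.8°/1.667 = 2.836 m/s².
With constant a from rest, t = √(2L/a) = √(2·5.6/2.836) ≈ 1.99 s.

t ≈ 1.99 s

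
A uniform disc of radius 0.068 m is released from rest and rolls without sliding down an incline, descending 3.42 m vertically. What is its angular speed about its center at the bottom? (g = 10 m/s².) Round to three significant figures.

ω ≈ 99.3 rad/s

The moment of inertia is (1/2)MR², giving k ≡ I/(MR²) = 0.5.
Pure rolling means v = ωR; then KE = ½Mv² + ½I(v/R)² = ½(1+k)Mv² = (3/4)Mv².
Energy conservation Mgh = ½(1+k)Mv² gives v = √(2gh/(1+k)) = √(2 × 10 × 3.42 / 1.5) = 6.753 m/s.
The angular speed follows from ω = v/R = 6.753/0.068 ≈ 99.3 rad/s.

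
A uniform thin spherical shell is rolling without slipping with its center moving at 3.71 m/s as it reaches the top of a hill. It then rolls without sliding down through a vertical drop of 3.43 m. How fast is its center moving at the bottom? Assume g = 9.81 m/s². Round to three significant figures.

With I = (2/3)MR², the ratio k = I/(MR²) is 2/3.
Since it rolls without slipping, ω = v/R and KE = ½Mv² + ½Iω² = ½(1+k)Mv² = (5/6)Mv².
Energy conservation: (5/6)Mv₀² + Mgh = (5/6)Mv², so v² = v₀² + 2gh/(1+k).
v = √(3.71² + 2×9.81×3.43/1.667) = √54.14 ≈ 7.36 m/s.

v ≈ 7.36 m/s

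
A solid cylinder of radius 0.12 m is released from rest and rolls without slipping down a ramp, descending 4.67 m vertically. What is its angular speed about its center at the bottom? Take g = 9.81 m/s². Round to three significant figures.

ω ≈ 65.1 rad/s

With I = (1/2)MR², the ratio k = I/(MR²) is 0.5.
The rolling condition ω = v/R makes the rotational term ½I(v/R)² = ½kMv², so KE_total = ½(1+k)Mv² = (3/4)Mv².
Energy conservation Mgh = ½(1+k)Mv² gives v = √(2gh/(1+k)) = √(2 × 9.81 × 4.67 / 1.5) = 7.816 m/s.
Then ω = v/R = 7.816 / 0.12 ≈ 65.1 rad/s.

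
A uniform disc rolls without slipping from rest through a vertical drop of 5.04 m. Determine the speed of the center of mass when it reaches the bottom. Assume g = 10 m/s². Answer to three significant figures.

v ≈ 8.20 m/s

The moment of inertia is (1/2)MR², giving k ≡ I/(MR²) = 0.5.
Since it rolls without slipping, ω = v/R and KE = ½Mv² + ½Iω² = ½(1+k)Mv² = (3/4)Mv².
Setting Mgh = (3/4)Mv² gives v = √(2gh/(1+k)) = √(2·10·5.04/1.5) ≈ 8.20 m/s.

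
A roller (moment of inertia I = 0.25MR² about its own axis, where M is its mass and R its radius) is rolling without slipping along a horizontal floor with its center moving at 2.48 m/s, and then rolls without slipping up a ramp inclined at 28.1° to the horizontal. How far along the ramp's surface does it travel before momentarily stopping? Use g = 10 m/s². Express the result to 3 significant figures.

Here I = 0.25MR², so the shape factor k = I/(MR²) = 0.25.
Rolling without slipping gives ω = v/R, so the total kinetic energy is ½Mv² + ½Iω² = ½(1+k)Mv² = (5/8)Mv².
Setting this equal to Mgh gives the vertical rise h = (1+k)v₀²/(2g) = 1.25×2.48²/(2×10) = 0.3844 m.
Along the incline, d = h/sinθ = 0.3844/sin28.1° ≈ 0.816 m.

d ≈ 0.816 m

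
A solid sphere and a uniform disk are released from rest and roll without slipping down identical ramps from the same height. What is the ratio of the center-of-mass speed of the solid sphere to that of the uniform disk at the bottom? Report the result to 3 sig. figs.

Each satisfies Mgh = ½(1+k)Mv² with k = I/(MR²), so v ∝ 1/√(1+k).
For the solid sphere k = 0.4; for the uniform disk k = 0.5.
v₁/v₂ = √((1+k₂)/(1+k₁)) = √(1.5/1.4) ≈ 1.04.

v_ratio ≈ 1.04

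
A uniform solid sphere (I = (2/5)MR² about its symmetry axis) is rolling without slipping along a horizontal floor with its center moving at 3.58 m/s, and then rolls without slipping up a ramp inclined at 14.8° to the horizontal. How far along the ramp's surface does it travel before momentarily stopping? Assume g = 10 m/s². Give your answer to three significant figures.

For this body I = (2/5)MR², i.e. k = I/(MR²) = 0.4.
Rolling without slipping gives ω = v/R, so the total kinetic energy is ½Mv² + ½Iω² = ½(1+k)Mv² = (7/10)Mv².
Setting this equal to Mgh gives the vertical rise h = (1+k)v₀²/(2g) = 1.4×3.58²/(2×10) = 0.8971 m.
Along the incline, d = h/sinθ = 0.8971/sin14.8° ≈ 3.51 m.

d ≈ 3.51 m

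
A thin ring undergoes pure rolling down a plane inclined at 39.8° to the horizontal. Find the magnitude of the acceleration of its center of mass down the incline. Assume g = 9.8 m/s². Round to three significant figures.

For this body I = MR², i.e. k = I/(MR²) = 1.
Newton's second law down the slope: Mg sinθ − f = Ma. The torque equation fR = Iα (with α = a/R) gives f = kMa.
Eliminating f: Mg sinθ = (1+k)Ma, so a = g sinθ/(1+k) = 9.8 × sin39.8° / 2 ≈ 3.14 m/s².

a ≈ 3.14 m/s²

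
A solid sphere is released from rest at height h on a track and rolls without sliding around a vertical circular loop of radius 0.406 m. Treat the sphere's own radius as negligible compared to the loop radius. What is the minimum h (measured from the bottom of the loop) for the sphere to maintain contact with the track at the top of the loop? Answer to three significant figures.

h_min ≈ 1.10 m

Here I = (2/5)MR², so the shape factor k = I/(MR²) = 0.4.
At the top, contact is just lost when gravity alone supplies the centripetal force: Mg = Mv_top²/r, i.e. v_top² = gr.
With ω = v/R, the kinetic energy at speed v is ½(1+k)Mv² = (7/10)Mv².
Energy conservation from release (height h) to the top (height 2r): Mgh = Mg(2r) + (7/10)M·gr.
Thus h_min = 2r + (1+k)r/2 = r(2 + 1.4/2) = 0.406 × 2.7 ≈ 1.10 m.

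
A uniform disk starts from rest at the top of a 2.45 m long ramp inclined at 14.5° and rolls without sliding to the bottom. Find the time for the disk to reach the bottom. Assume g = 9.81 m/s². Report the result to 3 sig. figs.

Here I = (1/2)MR², so the shape factor k = I/(MR²) = 0.5.
Translational: Mg sinθ − f = Ma. Rotational about the CM: fR = Iα = kMRa, so f = kMa.
Hence a = g sinθ/(1+k) = 9.81×sin14.5°/1.5 = 1.637 m/s².
Starting from rest, L = ½at², so t = √(2L/a) = √(2×2.45/1.637) ≈ 1.73 s.

t ≈ 1.73 s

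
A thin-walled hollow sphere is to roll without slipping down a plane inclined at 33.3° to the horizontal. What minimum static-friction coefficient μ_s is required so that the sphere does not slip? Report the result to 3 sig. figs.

The moment of inertia is (2/3)MR², giving k ≡ I/(MR²) = 2/3.
Newton's second law down the slope: Mg sinθ − f = Ma. The torque equation fR = Iα (with α = a/R) gives f = kMa.
These give a = g sinθ/(1+k) and the required friction f = kMg sinθ/(1+k).
The normal force is N = Mg cosθ, so μ_min = f/N = k tanθ/(1+k).
μ_min = (2/3) × tan33.3° / 1.667 ≈ 0.263.

μ_min ≈ 0.263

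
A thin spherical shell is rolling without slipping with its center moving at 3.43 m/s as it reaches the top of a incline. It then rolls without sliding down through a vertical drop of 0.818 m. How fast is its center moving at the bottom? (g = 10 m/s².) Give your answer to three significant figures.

v ≈ 4.65 m/s

With I = (2/3)MR², the ratio k = I/(MR²) is 2/3.
Since it rolls without slipping, ω = v/R and KE = ½Mv² + ½Iω² = ½(1+k)Mv² = (5/6)Mv².
Energy conservation: (5/6)Mv₀² + Mgh = (5/6)Mv², so v² = v₀² + 2gh/(1+k).
v = √(3.43² + 2×10×0.818/1.667) = √21.58 ≈ 4.65 m/s.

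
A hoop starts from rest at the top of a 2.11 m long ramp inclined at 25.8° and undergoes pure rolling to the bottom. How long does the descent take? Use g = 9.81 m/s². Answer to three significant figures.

t ≈ 1.41 s

For this body I = MR², i.e. k = I/(MR²) = 1.
Translational: Mg sinθ − f = Ma. Rotational about the CM: fR = Iα = kMRa, so f = kMa.
Hence a = g sinθ/(1+k) = 9.81×sin25.8°/2 = 2.135 m/s².
Starting from rest, L = ½at², so t = √(2L/a) = √(2×2.11/2.135) ≈ 1.41 s.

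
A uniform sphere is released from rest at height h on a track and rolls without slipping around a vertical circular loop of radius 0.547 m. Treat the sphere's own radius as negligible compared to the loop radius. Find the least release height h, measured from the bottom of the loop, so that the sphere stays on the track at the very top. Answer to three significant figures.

h_min ≈ 1.48 m

The moment of inertia is (2/5)MR², giving k ≡ I/(MR²) = 0.4.
At the top of the loop, the minimum-contact condition is Mg = Mv_top²/r, so v_top² = gr.
With ω = v/R, the kinetic energy at speed v is ½(1+k)Mv² = (7/10)Mv².
Energy conservation from release (height h) to the top (height 2r): Mgh = Mg(2r) + (7/10)M·gr.
Thus h_min = 2r + (1+k)r/2 = r(2 + 1.4/2) = 0.547 × 2.7 ≈ 1.48 m.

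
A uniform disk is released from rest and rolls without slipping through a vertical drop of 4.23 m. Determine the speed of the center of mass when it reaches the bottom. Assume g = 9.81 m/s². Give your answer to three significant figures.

v ≈ 7.44 m/s

The moment of inertia is (1/2)MR², giving k ≡ I/(MR²) = 0.5.
Pure rolling means v = ωR; then KE = ½Mv² + ½I(v/R)² = ½(1+k)Mv² = (3/4)Mv².
Energy conservation: Mgh = (3/4)Mv², so v = √(2gh/(1+k)) = √(2 × 9.81 × 4.23 / 1.5) ≈ 7.44 m/s.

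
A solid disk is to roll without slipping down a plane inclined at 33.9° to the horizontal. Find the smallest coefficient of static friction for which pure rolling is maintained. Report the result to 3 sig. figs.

For this body I = (1/2)MR², i.e. k = I/(MR²) = 0.5.
Translational: Mg sinθ − f = Ma. Rotational about the CM: fR = Iα = kMRa, so f = kMa.
These give a = g sinθ/(1+k) and the required friction f = kMg sinθ/(1+k).
With N = Mg cosθ, the no-slip condition f ≤ μN gives μ_min = f/N = k tanθ/(1+k).
μ_min = 0.5 × tan33.9° / 1.5 ≈ 0.224.

μ_min ≈ 0.224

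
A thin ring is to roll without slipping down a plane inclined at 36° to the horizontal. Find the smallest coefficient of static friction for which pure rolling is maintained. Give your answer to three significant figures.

The moment of inertia is MR², giving k ≡ I/(MR²) = 1.
Translational: Mg sinθ − f = Ma. Rotational about the CM: fR = Iα = kMRa, so f = kMa.
These give a = g sinθ/(1+k) and the required friction f = kMg sinθ/(1+k).
With N = Mg cosθ, the no-slip condition f ≤ μN gives μ_min = f/N = k tanθ/(1+k).
μ_min = 1 × tan36° / 2 ≈ 0.363.

μ_min ≈ 0.363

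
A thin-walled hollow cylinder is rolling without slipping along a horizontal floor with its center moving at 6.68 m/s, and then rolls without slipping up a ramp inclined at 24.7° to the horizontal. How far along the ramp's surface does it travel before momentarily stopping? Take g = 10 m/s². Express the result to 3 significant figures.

For this body I = MR², i.e. k = I/(MR²) = 1.
Pure rolling means v = ωR; then KE = ½Mv² + ½I(v/R)² = ½(1+k)Mv² = Mv².
Setting this equal to Mgh gives the vertical rise h = (1+k)v₀²/(2g) = 2×6.68²/(2×10) = 4.462 m.
Along the incline, d = h/sinθ = 4.462/sin24.7° ≈ 10.7 m.

d ≈ 10.7 m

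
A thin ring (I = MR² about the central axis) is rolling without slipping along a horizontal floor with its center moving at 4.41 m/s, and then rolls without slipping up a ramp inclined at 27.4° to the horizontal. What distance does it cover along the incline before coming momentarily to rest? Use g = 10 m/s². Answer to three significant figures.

d ≈ 4.23 m

The moment of inertia is MR², giving k ≡ I/(MR²) = 1.
The rolling condition ω = v/R makes the rotational term ½I(v/R)² = ½kMv², so KE_total = ½(1+k)Mv² = Mv².
Setting this equal to Mgh gives the vertical rise h = (1+k)v₀²/(2g) = 2×4.41²/(2×10) = 1.945 m.
The distance along the slope is d = h/sinθ = 1.945/sin27.4° ≈ 4.23 m.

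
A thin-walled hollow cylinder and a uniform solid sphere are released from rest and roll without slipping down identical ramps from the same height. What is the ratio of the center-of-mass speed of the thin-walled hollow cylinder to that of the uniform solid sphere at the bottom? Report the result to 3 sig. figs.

v_ratio ≈ 0.837

Each satisfies Mgh = ½(1+k)Mv² with k = I/(MR²), so v ∝ 1/√(1+k).
For the thin-walled hollow cylinder k = 1; for the uniform solid sphere k = 0.4.
v₁/v₂ = √((1+k₂)/(1+k₁)) = √(1.4/2) ≈ 0.837.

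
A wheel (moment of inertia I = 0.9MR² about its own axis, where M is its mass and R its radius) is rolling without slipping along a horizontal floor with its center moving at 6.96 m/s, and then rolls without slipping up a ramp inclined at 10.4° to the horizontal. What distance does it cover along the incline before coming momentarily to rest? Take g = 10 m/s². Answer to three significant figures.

With I = 0.9MR², the ratio k = I/(MR²) is 0.9.
Since it rolls without slipping, ω = v/R and KE = ½Mv² + ½Iω² = ½(1+k)Mv² = (19/20)Mv².
Setting this equal to Mgh gives the vertical rise h = (1+k)v₀²/(2g) = 1.9×6.96²/(2×10) = 4.602 m.
The distance along the slope is d = h/sinθ = 4.602/sin10.4° ≈ 25.5 m.

d ≈ 25.5 m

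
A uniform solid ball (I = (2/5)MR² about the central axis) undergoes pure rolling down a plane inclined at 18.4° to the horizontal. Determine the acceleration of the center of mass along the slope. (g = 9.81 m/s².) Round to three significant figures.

For this body I = (2/5)MR², i.e. k = I/(MR²) = 0.4.
Along the incline Mg sinθ − f = Ma, and torque about the center fR = Iα = kMR²(a/R) gives f = kMa.
Eliminating f: Mg sinθ = (1+k)Ma, so a = g sinθ/(1+k) = 9.81 × sin18.4° / 1.4 ≈ 2.21 m/s².

a ≈ 2.21 m/s²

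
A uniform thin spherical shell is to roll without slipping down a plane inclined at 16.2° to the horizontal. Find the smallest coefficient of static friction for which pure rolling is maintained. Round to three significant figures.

μ_min ≈ 0.116

For this body I = (2/3)MR², i.e. k = I/(MR²) = 2/3.
Translational: Mg sinθ − f = Ma. Rotational about the CM: fR = Iα = kMRa, so f = kMa.
These give a = g sinθ/(1+k) and the required friction f = kMg sinθ/(1+k).
The normal force is N = Mg cosθ, so μ_min = f/N = k tanθ/(1+k).
μ_min = (2/3) × tan16.2° / 1.667 ≈ 0.116.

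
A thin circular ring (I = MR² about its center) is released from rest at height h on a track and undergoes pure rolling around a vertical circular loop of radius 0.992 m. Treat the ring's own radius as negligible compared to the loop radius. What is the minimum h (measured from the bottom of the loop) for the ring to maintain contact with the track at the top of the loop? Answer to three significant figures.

h_min ≈ 2.98 m

With I = MR², the ratio k = I/(MR²) is 1.
At the top, contact is just lost when gravity alone supplies the centripetal force: Mg = Mv_top²/r, i.e. v_top² = gr.
With ω = v/R, the kinetic energy at speed v is ½(1+k)Mv² = Mv².
Energy conservation from release (height h) to the top (height 2r): Mgh = Mg(2r) + M·gr.
Thus h_min = 2r + (1+k)r/2 = r(2 + 2/2) = 0.992 × 3 ≈ 2.98 m.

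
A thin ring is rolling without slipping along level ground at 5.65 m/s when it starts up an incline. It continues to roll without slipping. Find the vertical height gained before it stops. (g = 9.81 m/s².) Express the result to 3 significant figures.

h ≈ 3.25 m

Here I = MR², so the shape factor k = I/(MR²) = 1.
The rolling condition ω = v/R makes the rotational term ½I(v/R)² = ½kMv², so KE_total = ½(1+k)Mv² = Mv².
At the top the kinetic energy is zero, so Mv₀² = Mgh.
Thus h = (1+k)v₀²/(2g) = 2 × 5.65² / (2 × 9.81) ≈ 3.25 m.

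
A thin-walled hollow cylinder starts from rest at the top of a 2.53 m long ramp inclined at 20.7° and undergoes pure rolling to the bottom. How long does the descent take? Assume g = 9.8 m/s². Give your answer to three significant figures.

Here I = MR², so the shape factor k = I/(MR²) = 1.
Translational: Mg sinθ − f = Ma. Rotational about the CM: fR = Iα = kMRa, so f = kMa.
Hence a = g sinθ/(1+k) = 9.8×sin20.7°/2 = 1.732 m/s².
With constant a from rest, t = √(2L/a) = √(2·2.53/1.732) ≈ 1.71 s.

t ≈ 1.71 s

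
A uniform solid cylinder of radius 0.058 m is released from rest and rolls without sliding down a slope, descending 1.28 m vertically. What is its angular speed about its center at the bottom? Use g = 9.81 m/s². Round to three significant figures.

ω ≈ 70.5 rad/s

Here I = (1/2)MR², so the shape factor k = I/(MR²) = 0.5.
The rolling condition ω = v/R makes the rotational term ½I(v/R)² = ½kMv², so KE_total = ½(1+k)Mv² = (3/4)Mv².
Energy conservation Mgh = ½(1+k)Mv² gives v = √(2gh/(1+k)) = √(2 × 9.81 × 1.28 / 1.5) = 4.092 m/s.
The angular speed follows from ω = v/R = 4.092/0.058 ≈ 70.5 rad/s.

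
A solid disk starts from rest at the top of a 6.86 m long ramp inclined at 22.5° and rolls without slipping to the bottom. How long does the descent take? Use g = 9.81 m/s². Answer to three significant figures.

t ≈ 2.34 s

Here I = (1/2)MR², so the shape factor k = I/(MR²) = 0.5.
Translational: Mg sinθ − f = Ma. Rotational about the CM: fR = Iα = kMRa, so f = kMa.
Hence a = g sinθ/(1+k) = 9.81×sin22.5°/1.5 = 2.503 m/s².
Starting from rest, L = ½at², so t = √(2L/a) = √(2×6.86/2.503) ≈ 2.34 s.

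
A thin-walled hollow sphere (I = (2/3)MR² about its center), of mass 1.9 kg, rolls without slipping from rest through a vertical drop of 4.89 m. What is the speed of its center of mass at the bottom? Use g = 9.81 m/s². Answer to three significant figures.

v ≈ 7.59 m/s

For this body I = (2/3)MR², i.e. k = I/(MR²) = 2/3.
Pure rolling means v = ωR; then KE = ½Mv² + ½I(v/R)² = ½(1+k)Mv² = (5/6)Mv².
Energy conservation: Mgh = (5/6)Mv², so v = √(2gh/(1+k)) = √(2 × 9.81 × 4.89 / 1.667) ≈ 7.59 m/s.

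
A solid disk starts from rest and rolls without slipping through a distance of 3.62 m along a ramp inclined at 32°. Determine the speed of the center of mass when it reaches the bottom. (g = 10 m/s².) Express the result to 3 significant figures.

Here I = (1/2)MR², so the shape factor k = I/(MR²) = 0.5.
Pure rolling means v = ωR; then KE = ½Mv² + ½I(v/R)² = ½(1+k)Mv² = (3/4)Mv².
The vertical drop is h = L sinθ = 3.62 × sin32° = 1.918 m.
Setting Mgh = (3/4)Mv² gives v = √(2gh/(1+k)) = √(2·10·1.918/1.5) ≈ 5.06 m/s.

v ≈ 5.06 m/s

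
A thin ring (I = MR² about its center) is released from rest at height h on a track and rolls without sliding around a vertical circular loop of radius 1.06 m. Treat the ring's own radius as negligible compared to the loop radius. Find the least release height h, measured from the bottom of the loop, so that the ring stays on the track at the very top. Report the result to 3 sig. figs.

h_min ≈ 3.18 m

The moment of inertia is MR², giving k ≡ I/(MR²) = 1.
At the top of the loop, the minimum-contact condition is Mg = Mv_top²/r, so v_top² = gr.
With ω = v/R, the kinetic energy at speed v is ½(1+k)Mv² = Mv².
Energy conservation from release (height h) to the top (height 2r): Mgh = Mg(2r) + M·gr.
Thus h_min = 2r + (1+k)r/2 = r(2 + 2/2) = 1.06 × 3 ≈ 3.18 m.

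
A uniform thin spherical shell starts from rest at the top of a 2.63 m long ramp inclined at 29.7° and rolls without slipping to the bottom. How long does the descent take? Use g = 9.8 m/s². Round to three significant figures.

t ≈ 1.34 s

With I = (2/3)MR², the ratio k = I/(MR²) is 2/3.
Newton's second law down the slope: Mg sinθ − f = Ma. The torque equation fR = Iα (with α = a/R) gives f = kMa.
Hence a = g sinθ/(1+k) = 9.8×sin29.7°/1.667 = 2.913 m/s².
Starting from rest, L = ½at², so t = √(2L/a) = √(2×2.63/2.913) ≈ 1.34 s.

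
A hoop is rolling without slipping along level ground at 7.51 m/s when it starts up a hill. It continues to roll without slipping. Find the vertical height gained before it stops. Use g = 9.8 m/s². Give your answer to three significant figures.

The moment of inertia is MR², giving k ≡ I/(MR²) = 1.
Since it rolls without slipping, ω = v/R and KE = ½Mv² + ½Iω² = ½(1+k)Mv² = Mv².
At the top the kinetic energy is zero, so Mv₀² = Mgh.
Thus h = (1+k)v₀²/(2g) = 2 × 7.51² / (2 × 9.8) ≈ 5.76 m.

h ≈ 5.76 m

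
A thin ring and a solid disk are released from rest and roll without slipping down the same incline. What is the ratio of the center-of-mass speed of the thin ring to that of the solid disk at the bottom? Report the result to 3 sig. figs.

Each satisfies Mgh = ½(1+k)Mv² with k = I/(MR²), so v ∝ 1/√(1+k).
For the thin ring k = 1; for the solid disk k = 0.5.
v₁/v₂ = √((1+k₂)/(1+k₁)) = √(1.5/2) ≈ 0.866.

v_ratio ≈ 0.866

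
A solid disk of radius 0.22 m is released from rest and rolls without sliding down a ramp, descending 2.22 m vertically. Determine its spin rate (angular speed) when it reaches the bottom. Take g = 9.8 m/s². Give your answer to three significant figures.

With I = (1/2)MR², the ratio k = I/(MR²) is 0.5.
Rolling without slipping gives ω = v/R, so the total kinetic energy is ½Mv² + ½Iω² = ½(1+k)Mv² = (3/4)Mv².
Energy conservation Mgh = ½(1+k)Mv² gives v = √(2gh/(1+k)) = √(2 × 9.8 × 2.22 / 1.5) = 5.386 m/s.
The angular speed follows from ω = v/R = 5.386/0.22 ≈ 24.5 rad/s.

ω ≈ 24.5 rad/s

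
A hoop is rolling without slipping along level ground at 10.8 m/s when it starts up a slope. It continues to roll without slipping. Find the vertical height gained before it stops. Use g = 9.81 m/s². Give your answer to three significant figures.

h ≈ 11.9 m

For this body I = MR², i.e. k = I/(MR²) = 1.
Pure rolling means v = ωR; then KE = ½Mv² + ½I(v/R)² = ½(1+k)Mv² = Mv².
All of this converts to potential energy at the highest point: Mv₀² = Mgh.
Thus h = (1+k)v₀²/(2g) = 2 × 10.8² / (2 × 9.81) ≈ 11.9 m.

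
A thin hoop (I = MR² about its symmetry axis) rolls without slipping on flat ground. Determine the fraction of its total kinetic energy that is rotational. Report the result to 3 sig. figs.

For this body I = MR², i.e. k = I/(MR²) = 1.
Since ω = v/R, the translational part is ½Mv² and the rotational part is ½I(v/R)² = ½kMv²; the total is ½(1+k)Mv².
The rotational fraction is therefore k/(1+k) = 1/2 ≈ 0.500.

fraction ≈ 0.500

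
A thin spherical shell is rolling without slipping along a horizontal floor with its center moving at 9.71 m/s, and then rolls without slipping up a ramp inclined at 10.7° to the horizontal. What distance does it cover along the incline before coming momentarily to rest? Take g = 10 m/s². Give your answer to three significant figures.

With I = (2/3)MR², the ratio k = I/(MR²) is 2/3.
Rolling without slipping gives ω = v/R, so the total kinetic energy is ½Mv² + ½Iω² = ½(1+k)Mv² = (5/6)Mv².
Setting this equal to Mgh gives the vertical rise h = (1+k)v₀²/(2g) = 1.667×9.71²/(2×10) = 7.857 m.
The distance along the slope is d = h/sinθ = 7.857/sin10.7° ≈ 42.3 m.

d ≈ 42.3 m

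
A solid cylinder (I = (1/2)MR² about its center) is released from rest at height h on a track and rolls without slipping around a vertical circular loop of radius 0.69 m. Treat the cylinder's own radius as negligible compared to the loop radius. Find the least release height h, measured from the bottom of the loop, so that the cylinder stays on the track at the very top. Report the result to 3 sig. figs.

h_min ≈ 1.90 m

The moment of inertia is (1/2)MR², giving k ≡ I/(MR²) = 0.5.
At the top, contact is just lost when gravity alone supplies the centripetal force: Mg = Mv_top²/r, i.e. v_top² = gr.
With ω = v/R, the kinetic energy at speed v is ½(1+k)Mv² = (3/4)Mv².
Energy conservation from release (height h) to the top (height 2r): Mgh = Mg(2r) + (3/4)M·gr.
Thus h_min = 2r + (1+k)r/2 = r(2 + 1.5/2) = 0.69 × 2.75 ≈ 1.90 m.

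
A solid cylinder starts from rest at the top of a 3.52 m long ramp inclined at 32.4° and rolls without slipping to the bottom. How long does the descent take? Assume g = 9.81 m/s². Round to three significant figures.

t ≈ 1.42 s

For this body I = (1/2)MR², i.e. k = I/(MR²) = 0.5.
Along the incline Mg sinθ − f = Ma, and torque about the center fR = Iα = kMR²(a/R) gives f = kMa.
Hence a = g sinθ/(1+k) = 9.81×sin32.4°/1.5 = 3.504 m/s².
Starting from rest, L = ½at², so t = √(2L/a) = √(2×3.52/3.504) ≈ 1.42 s.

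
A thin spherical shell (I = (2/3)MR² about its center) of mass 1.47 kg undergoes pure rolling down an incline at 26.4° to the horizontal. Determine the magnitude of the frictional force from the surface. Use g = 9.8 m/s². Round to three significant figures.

Here I = (2/3)MR², so the shape factor k = I/(MR²) = 2/3.
Translational: Mg sinθ − f = Ma. Rotational about the CM: fR = Iα = kMRa, so f = kMa.
Combining, a = g sinθ/(1+k) and f = kMa = kMg sinθ/(1+k).
f = (2/3) × 1.47 × 9.8 × sin26.4° / 1.667 ≈ 2.56 N.

f ≈ 2.56 N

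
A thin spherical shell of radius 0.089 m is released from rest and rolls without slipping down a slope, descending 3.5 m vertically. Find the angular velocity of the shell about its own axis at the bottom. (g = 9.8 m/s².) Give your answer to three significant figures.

With I = (2/3)MR², the ratio k = I/(MR²) is 2/3.
Pure rolling means v = ωR; then KE = ½Mv² + ½I(v/R)² = ½(1+k)Mv² = (5/6)Mv².
Energy conservation Mgh = ½(1+k)Mv² gives v = √(2gh/(1+k)) = √(2 × 9.8 × 3.5 / 1.667) = 6.416 m/s.
The angular speed follows from ω = v/R = 6.416/0.089 ≈ 72.1 rad/s.

ω ≈ 72.1 rad/s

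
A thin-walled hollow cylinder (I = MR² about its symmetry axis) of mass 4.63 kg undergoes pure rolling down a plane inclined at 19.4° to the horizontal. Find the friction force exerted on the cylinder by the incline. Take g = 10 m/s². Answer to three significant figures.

The moment of inertia is MR², giving k ≡ I/(MR²) = 1.
Newton's second law down the slope: Mg sinθ − f = Ma. The torque equation fR = Iα (with α = a/R) gives f = kMa.
Combining, a = g sinθ/(1+k) and f = kMa = kMg sinθ/(1+k).
f = 1 × 4.63 × 10 × sin19.4° / 2 ≈ 7.69 N.

f ≈ 7.69 N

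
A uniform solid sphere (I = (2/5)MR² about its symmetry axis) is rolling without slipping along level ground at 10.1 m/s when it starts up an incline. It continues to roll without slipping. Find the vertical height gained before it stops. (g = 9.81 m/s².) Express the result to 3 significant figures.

h ≈ 7.28 m

Here I = (2/5)MR², so the shape factor k = I/(MR²) = 0.4.
The rolling condition ω = v/R makes the rotational term ½I(v/R)² = ½kMv², so KE_total = ½(1+k)Mv² = (7/10)Mv².
All of this converts to potential energy at the highest point: (7/10)Mv₀² = Mgh.
Thus h = (1+k)v₀²/(2g) = 1.4 × 10.1² / (2 × 9.81) ≈ 7.28 m.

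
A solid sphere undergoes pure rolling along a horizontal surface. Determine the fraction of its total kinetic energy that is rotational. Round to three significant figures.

fraction ≈ 0.286

Here I = (2/5)MR², so the shape factor k = I/(MR²) = 0.4.
With ω = v/R, KE_trans = ½Mv² and KE_rot = ½Iω² = ½kMv², so KE_total = ½(1+k)Mv².
The rotational fraction is therefore k/(1+k) = 0.4/1.4 ≈ 0.286.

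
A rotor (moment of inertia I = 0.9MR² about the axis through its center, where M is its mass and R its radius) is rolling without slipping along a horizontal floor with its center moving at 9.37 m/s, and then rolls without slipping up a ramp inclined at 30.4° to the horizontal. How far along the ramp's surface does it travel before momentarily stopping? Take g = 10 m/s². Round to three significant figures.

Here I = 0.9MR², so the shape factor k = I/(MR²) = 0.9.
The rolling condition ω = v/R makes the rotational term ½I(v/R)² = ½kMv², so KE_total = ½(1+k)Mv² = (19/20)Mv².
Setting this equal to Mgh gives the vertical rise h = (1+k)v₀²/(2g) = 1.9×9.37²/(2×10) = 8.341 m.
Along the incline, d = h/sinθ = 8.341/sin30.4° ≈ 16.5 m.

d ≈ 16.5 m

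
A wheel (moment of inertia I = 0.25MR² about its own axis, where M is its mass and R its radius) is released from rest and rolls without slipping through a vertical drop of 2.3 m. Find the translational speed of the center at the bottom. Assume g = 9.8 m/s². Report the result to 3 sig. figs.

Here I = 0.25MR², so the shape factor k = I/(MR²) = 0.25.
Since it rolls without slipping, ω = v/R and KE = ½Mv² + ½Iω² = ½(1+k)Mv² = (5/8)Mv².
Energy conservation: Mgh = (5/8)Mv², so v = √(2gh/(1+k)) = √(2 × 9.8 × 2.3 / 1.25) ≈ 6.01 m/s.

v ≈ 6.01 m/s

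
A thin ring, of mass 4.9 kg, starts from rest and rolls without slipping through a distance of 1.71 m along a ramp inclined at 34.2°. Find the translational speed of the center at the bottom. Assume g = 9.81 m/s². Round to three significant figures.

The moment of inertia is MR², giving k ≡ I/(MR²) = 1.
The rolling condition ω = v/R makes the rotational term ½I(v/R)² = ½kMv², so KE_total = ½(1+k)Mv² = Mv².
The vertical drop is h = L sinθ = 1.71 × sin34.2° = 0.9612 m.
Energy conservation: Mgh = Mv², so v = √(2gh/(1+k)) = √(2 × 9.81 × 0.9612 / 2) ≈ 3.07 m/s.

v ≈ 3.07 m/s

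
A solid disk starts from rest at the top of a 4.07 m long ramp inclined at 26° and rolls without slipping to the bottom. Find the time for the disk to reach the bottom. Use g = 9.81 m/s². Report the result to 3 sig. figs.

Here I = (1/2)MR², so the shape factor k = I/(MR²) = 0.5.
Translational: Mg sinθ − f = Ma. Rotational about the CM: fR = Iα = kMRa, so f = kMa.
Hence a = g sinθ/(1+k) = 9.81×sin26°/1.5 = 2.867 m/s².
With constant a from rest, t = √(2L/a) = √(2·4.07/2.867) ≈ 1.69 s.

t ≈ 1.69 s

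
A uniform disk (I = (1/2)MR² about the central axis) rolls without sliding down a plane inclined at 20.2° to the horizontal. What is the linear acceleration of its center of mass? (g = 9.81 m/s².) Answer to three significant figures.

Here I = (1/2)MR², so the shape factor k = I/(MR²) = 0.5.
Translational: Mg sinθ − f = Ma. Rotational about the CM: fR = Iα = kMRa, so f = kMa.
Eliminating f: Mg sinθ = (1+k)Ma, so a = g sinθ/(1+k) = 9.81 × sin20.2° / 1.5 ≈ 2.26 m/s².

a ≈ 2.26 m/s²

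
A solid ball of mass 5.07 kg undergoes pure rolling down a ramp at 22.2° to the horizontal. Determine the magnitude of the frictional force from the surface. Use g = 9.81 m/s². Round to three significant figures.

Here I = (2/5)MR², so the shape factor k = I/(MR²) = 0.4.
Newton's second law down the slope: Mg sinθ − f = Ma. The torque equation fR = Iα (with α = a/R) gives f = kMa.
Combining, a = g sinθ/(1+k) and f = kMa = kMg sinθ/(1+k).
f = 0.4 × 5.07 × 9.81 × sin22.2° / 1.4 ≈ 5.37 N.

f ≈ 5.37 N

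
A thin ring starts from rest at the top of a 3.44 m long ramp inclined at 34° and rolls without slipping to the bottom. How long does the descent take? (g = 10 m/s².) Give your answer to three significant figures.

With I = MR², the ratio k = I/(MR²) is 1.
Newton's second law down the slope: Mg sinθ − f = Ma. The torque equation fR = Iα (with α = a/R) gives f = kMa.
Hence a = g sinθ/(1+k) = 10×sin34°/2 = 2.796 m/s².
With constant a from rest, t = √(2L/a) = √(2·3.44/2.796) ≈ 1.57 s.

t ≈ 1.57 s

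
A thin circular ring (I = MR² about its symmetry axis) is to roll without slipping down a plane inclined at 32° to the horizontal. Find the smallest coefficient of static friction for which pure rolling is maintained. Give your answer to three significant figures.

For this body I = MR², i.e. k = I/(MR²) = 1.
Along the incline Mg sinθ − f = Ma, and torque about the center fR = Iα = kMR²(a/R) gives f = kMa.
These give a = g sinθ/(1+k) and the required friction f = kMg sinθ/(1+k).
The normal force is N = Mg cosθ, so μ_min = f/N = k tanθ/(1+k).
μ_min = 1 × tan32° / 2 ≈ 0.312.

μ_min ≈ 0.312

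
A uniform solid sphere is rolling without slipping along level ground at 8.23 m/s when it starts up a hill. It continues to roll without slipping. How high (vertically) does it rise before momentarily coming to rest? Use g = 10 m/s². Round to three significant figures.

With I = (2/5)MR², the ratio k = I/(MR²) is 0.4.
Pure rolling means v = ωR; then KE = ½Mv² + ½I(v/R)² = ½(1+k)Mv² = (7/10)Mv².
At the top the kinetic energy is zero, so (7/10)Mv₀² = Mgh.
Thus h = (1+k)v₀²/(2g) = 1.4 × 8.23² / (2 × 10) ≈ 4.74 m.

h ≈ 4.74 m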